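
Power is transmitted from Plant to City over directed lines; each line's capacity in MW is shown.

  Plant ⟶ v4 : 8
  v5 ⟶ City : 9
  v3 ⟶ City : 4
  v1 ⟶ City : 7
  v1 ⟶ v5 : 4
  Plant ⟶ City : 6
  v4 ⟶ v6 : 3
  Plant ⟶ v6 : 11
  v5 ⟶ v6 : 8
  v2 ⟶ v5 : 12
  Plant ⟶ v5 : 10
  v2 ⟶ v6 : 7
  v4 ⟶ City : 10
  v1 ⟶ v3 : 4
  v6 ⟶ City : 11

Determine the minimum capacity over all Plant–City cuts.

Augment Plant→City: bottleneck 6, flow now 6.
Augment Plant→v4→City: bottleneck 8, flow now 14.
Augment Plant→v5→City: bottleneck 9, flow now 23.
Augment Plant→v6→City: bottleneck 11, flow now 34.
No augmenting path remains; maximum flow = 34.
By max-flow min-cut, the minimum cut capacity equals the max flow.
In the residual graph, reachable from Plant: {Plant, v5, v6}.
Min-cut edges: Plant→v4 (8), Plant→City (6), v5→City (9), v6→City (11); capacity 8 + 6 + 9 + 11 = 34.

34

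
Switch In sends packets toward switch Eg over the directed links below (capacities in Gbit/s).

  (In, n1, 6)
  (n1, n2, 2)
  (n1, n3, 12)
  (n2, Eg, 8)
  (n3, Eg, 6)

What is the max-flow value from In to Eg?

6

Augment In→n1→n2→Eg: bottleneck 2, flow now 2.
Augment In→n1→n3→Eg: bottleneck 4, flow now 6.
No augmenting path remains; maximum flow = 6.
In the residual graph, reachable from In: {In}.
Min-cut edges: In→n1 (6); capacity 6 = 6.
This cut is saturated, so no flow can exceed 6.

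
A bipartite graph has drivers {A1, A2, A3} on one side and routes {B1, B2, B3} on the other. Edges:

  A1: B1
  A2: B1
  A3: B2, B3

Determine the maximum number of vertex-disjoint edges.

2

Unit-capacity flow: source→left, listed edges, right→sink; max matching = max flow.
Augmenting path A1→B1 (+1); matched 1.
Augmenting path A3→B2 (+1); matched 2.
No augmenting path remains; maximum matching = 2.
König certificate: {A3, B1} is a vertex cover of size 2 (every listed pair touches it), so no matching can be larger.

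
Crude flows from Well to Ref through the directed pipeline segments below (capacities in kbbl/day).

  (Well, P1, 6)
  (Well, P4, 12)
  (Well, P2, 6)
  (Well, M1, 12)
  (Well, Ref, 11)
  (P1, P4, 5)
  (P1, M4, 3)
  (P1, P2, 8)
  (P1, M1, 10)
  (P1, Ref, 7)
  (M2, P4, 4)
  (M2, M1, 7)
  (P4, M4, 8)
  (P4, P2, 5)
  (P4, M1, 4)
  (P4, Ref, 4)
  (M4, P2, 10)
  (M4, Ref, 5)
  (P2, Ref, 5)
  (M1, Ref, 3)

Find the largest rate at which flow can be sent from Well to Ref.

34

Augment Well→Ref: bottleneck 11, flow now 11.
Augment Well→P1→Ref: bottleneck 6, flow now 17.
Augment Well→P4→Ref: bottleneck 4, flow now 21.
Augment Well→P2→Ref: bottleneck 5, flow now 26.
Augment Well→M1→Ref: bottleneck 3, flow now 29.
Augment Well→P4→M4→Ref: bottleneck 5, flow now 34.
No augmenting path remains; maximum flow = 34.
In the residual graph, reachable from Well: {Well, P4, M4, P2, M1}.
Min-cut edges: Well→P1 (6), Well→Ref (11), P4→Ref (4), M4→Ref (5), P2→Ref (5), M1→Ref (3); capacity 6 + 11 + 4 + 5 + 5 + 3 = 34.
This cut is saturated, so no flow can exceed 34.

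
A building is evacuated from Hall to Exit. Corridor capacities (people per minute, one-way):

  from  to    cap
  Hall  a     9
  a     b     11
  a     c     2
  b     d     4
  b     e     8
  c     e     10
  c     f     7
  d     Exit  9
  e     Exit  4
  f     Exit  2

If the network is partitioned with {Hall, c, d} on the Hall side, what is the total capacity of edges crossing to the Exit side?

Edges leaving {Hall, c, d}: Hall→a (9), c→e (10), c→f (7), d→Exit (9).
Cut capacity = 9 + 10 + 7 + 9 = 35.

35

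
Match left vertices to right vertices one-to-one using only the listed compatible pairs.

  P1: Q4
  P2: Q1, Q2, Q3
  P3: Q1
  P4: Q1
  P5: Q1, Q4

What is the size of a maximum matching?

3

Unit-capacity flow: source→left, listed edges, right→sink; max matching = max flow.
Augmenting path P1→Q4 (+1); matched 1.
Augmenting path P2→Q1 (+1); matched 2.
Augmenting path P3→Q1→P2→Q2 (+1); matched 3.
No augmenting path remains; maximum matching = 3.
König certificate: {P2, Q1, Q4} is a vertex cover of size 3 (every listed pair touches it), so no matching can be larger.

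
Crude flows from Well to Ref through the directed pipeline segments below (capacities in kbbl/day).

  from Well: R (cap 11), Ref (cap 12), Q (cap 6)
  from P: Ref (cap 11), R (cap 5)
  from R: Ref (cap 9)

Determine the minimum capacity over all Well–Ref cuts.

Augment Well→Ref: bottleneck 12, flow now 12.
Augment Well→R→Ref: bottleneck 9, flow now 21.
No augmenting path remains; maximum flow = 21.
By max-flow min-cut, the minimum cut capacity equals the max flow.
In the residual graph, reachable from Well: {Well, Q, R}.
Min-cut edges: Well→Ref (12), R→Ref (9); capacity 12 + 9 = 21.

21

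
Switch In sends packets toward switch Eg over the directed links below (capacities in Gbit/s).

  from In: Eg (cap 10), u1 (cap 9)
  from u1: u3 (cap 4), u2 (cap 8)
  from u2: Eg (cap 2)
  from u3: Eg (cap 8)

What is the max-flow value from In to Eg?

Augment In→Eg: bottleneck 10, flow now 10.
Augment In→u1→u2→Eg: bottleneck 2, flow now 12.
Augment In→u1→u3→Eg: bottleneck 4, flow now 16.
No augmenting path remains; maximum flow = 16.
In the residual graph, reachable from In: {In, u1, u2}.
Min-cut edges: In→Eg (10), u1→u3 (4), u2→Eg (2); capacity 10 + 4 + 2 = 16.
This cut is saturated, so no flow can exceed 16.

16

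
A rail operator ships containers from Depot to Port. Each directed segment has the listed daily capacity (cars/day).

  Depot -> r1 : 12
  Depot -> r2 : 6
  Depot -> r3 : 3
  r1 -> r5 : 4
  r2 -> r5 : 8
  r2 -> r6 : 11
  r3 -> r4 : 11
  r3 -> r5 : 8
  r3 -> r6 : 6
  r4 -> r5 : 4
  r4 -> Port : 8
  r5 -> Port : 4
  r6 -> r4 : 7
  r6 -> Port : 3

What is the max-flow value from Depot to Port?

Augment Depot→r1→r5→Port: bottleneck 4, flow now 4.
Augment Depot→r2→r6→Port: bottleneck 3, flow now 7.
Augment Depot→r3→r4→Port: bottleneck 3, flow now 10.
Augment Depot→r2→r6→r4→Port: bottleneck 3, flow now 13.
No augmenting path remains; maximum flow = 13.
In the residual graph, reachable from Depot: {Depot, r1}.
Min-cut edges: Depot→r2 (6), Depot→r3 (3), r1→r5 (4); capacity 6 + 3 + 4 = 13.
This cut is saturated, so no flow can exceed 13.

13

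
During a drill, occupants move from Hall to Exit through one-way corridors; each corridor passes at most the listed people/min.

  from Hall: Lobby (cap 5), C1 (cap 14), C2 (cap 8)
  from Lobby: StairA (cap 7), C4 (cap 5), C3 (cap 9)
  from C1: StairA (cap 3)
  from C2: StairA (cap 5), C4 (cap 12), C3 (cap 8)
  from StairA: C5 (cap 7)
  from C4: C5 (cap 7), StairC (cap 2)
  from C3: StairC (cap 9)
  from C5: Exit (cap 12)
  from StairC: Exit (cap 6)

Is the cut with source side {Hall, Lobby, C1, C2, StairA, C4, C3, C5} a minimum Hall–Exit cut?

No — its capacity is 23, but the minimum cut has capacity 16.

Given cut capacity: 2 + 9 + 12 = 23.
Augment Hall→Lobby→StairA→C5→Exit: bottleneck 5, flow now 5.
Augment Hall→C1→StairA→C5→Exit: bottleneck 2, flow now 7.
Augment Hall→C2→C4→C5→Exit: bottleneck 5, flow now 12.
Augment Hall→C2→C4→StairC→Exit: bottleneck 2, flow now 14.
Augment Hall→C2→C3→StairC→Exit: bottleneck 1, flow now 15.
Augment Hall→C1→StairA→Lobby→C3→StairC→Exit: bottleneck 1, flow now 16. (uses reverse residual edge)
No augmenting path remains; maximum flow = 16.
In the residual graph, reachable from Hall: {Hall, C1}.
Min-cut edges: Hall→Lobby (5), Hall→C2 (8), C1→StairA (3); capacity 5 + 8 + 3 = 16.
Cut capacity 23 exceeds the max flow 16, so it is not minimum.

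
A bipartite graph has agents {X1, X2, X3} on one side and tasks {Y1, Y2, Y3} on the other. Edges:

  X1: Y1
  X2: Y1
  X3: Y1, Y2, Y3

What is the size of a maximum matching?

2

Unit-capacity flow: source→left, listed edges, right→sink; max matching = max flow.
Augmenting path X1→Y1 (+1); matched 1.
Augmenting path X3→Y2 (+1); matched 2.
No augmenting path remains; maximum matching = 2.
König certificate: {X3, Y1} is a vertex cover of size 2 (every listed pair touches it), so no matching can be larger.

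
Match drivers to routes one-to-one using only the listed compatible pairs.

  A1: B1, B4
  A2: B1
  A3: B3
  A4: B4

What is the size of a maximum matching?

3

Unit-capacity flow: source→left, listed edges, right→sink; max matching = max flow.
Augmenting path A1→B1 (+1); matched 1.
Augmenting path A3→B3 (+1); matched 2.
Augmenting path A4→B4 (+1); matched 3.
No augmenting path remains; maximum matching = 3.
König certificate: {A3, B1, B4} is a vertex cover of size 3 (every listed pair touches it), so no matching can be larger.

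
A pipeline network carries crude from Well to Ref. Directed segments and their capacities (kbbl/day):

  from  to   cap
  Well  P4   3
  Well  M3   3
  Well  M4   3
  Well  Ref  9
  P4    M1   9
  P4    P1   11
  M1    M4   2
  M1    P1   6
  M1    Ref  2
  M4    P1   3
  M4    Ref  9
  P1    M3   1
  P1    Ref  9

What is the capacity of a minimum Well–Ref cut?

15

Augment Well→Ref: bottleneck 9, flow now 9.
Augment Well→M4→Ref: bottleneck 3, flow now 12.
Augment Well→P4→M1→Ref: bottleneck 2, flow now 14.
Augment Well→P4→P1→Ref: bottleneck 1, flow now 15.
No augmenting path remains; maximum flow = 15.
By max-flow min-cut, the minimum cut capacity equals the max flow.
In the residual graph, reachable from Well: {Well, M3}.
Min-cut edges: Well→P4 (3), Well→M4 (3), Well→Ref (9); capacity 3 + 3 + 9 = 15.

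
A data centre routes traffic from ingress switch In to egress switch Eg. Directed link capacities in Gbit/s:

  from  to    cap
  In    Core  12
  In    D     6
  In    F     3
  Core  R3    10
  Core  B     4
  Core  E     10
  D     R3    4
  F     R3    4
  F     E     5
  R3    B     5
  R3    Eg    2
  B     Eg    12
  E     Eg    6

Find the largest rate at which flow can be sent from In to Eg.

Augment In→Core→R3→Eg: bottleneck 2, flow now 2.
Augment In→Core→B→Eg: bottleneck 4, flow now 6.
Augment In→Core→E→Eg: bottleneck 6, flow now 12.
Augment In→D→R3→B→Eg: bottleneck 4, flow now 16.
Augment In→F→R3→B→Eg: bottleneck 1, flow now 17.
No augmenting path remains; maximum flow = 17.
In the residual graph, reachable from In: {In, Core, D, F, R3, E}.
Min-cut edges: Core→B (4), R3→B (5), R3→Eg (2), E→Eg (6); capacity 4 + 5 + 2 + 6 = 17.
This cut is saturated, so no flow can exceed 17.

17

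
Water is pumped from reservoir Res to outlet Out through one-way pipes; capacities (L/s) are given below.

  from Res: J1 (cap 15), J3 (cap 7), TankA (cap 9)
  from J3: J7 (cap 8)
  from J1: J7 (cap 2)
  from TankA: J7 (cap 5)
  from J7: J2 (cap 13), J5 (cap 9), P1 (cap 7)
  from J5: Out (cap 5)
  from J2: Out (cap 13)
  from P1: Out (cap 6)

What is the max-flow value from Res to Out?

14

Augment Res→J3→J7→J5→Out: bottleneck 5, flow now 5.
Augment Res→J3→J7→J2→Out: bottleneck 2, flow now 7.
Augment Res→J1→J7→J2→Out: bottleneck 2, flow now 9.
Augment Res→TankA→J7→J2→Out: bottleneck 5, flow now 14.
No augmenting path remains; maximum flow = 14.
In the residual graph, reachable from Res: {Res, J1, TankA}.
Min-cut edges: Res→J3 (7), J1→J7 (2), TankA→J7 (5); capacity 7 + 2 + 5 = 14.
This cut is saturated, so no flow can exceed 14.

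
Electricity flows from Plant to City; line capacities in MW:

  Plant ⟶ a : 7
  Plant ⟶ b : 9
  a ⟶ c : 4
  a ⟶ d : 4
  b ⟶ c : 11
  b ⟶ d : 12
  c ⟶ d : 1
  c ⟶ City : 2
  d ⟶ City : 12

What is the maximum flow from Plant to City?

14

Augment Plant→a→c→City: bottleneck 2, flow now 2.
Augment Plant→a→d→City: bottleneck 4, flow now 6.
Augment Plant→b→d→City: bottleneck 8, flow now 14.
No augmenting path remains; maximum flow = 14.
In the residual graph, reachable from Plant: {Plant, a, b, c, d}.
Min-cut edges: c→City (2), d→City (12); capacity 2 + 12 = 14.
This cut is saturated, so no flow can exceed 14.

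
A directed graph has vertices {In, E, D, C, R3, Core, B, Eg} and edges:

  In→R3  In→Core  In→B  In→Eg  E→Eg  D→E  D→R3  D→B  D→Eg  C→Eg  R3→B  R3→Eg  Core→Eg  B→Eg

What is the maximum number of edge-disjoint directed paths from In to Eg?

Assign every edge capacity 1; by Menger, the answer equals the max flow.
Path In→Eg (+1); total 1.
Path In→R3→Eg (+1); total 2.
Path In→Core→Eg (+1); total 3.
Path In→B→Eg (+1); total 4.
No residual In→Eg path; max flow = 4.
Certifying cut of size 4: {In→B, In→Core, In→Eg, In→R3}.

4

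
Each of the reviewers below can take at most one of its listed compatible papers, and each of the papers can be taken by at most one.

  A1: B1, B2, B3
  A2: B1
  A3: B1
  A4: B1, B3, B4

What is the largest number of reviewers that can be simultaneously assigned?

Unit-capacity flow: source→left, listed edges, right→sink; max matching = max flow.
Augmenting path A1→B1 (+1); matched 1.
Augmenting path A4→B3 (+1); matched 2.
Augmenting path A2→B1→A1→B2 (+1); matched 3.
No augmenting path remains; maximum matching = 3.
König certificate: {A1, A4, B1} is a vertex cover of size 3 (every listed pair touches it), so no matching can be larger.

3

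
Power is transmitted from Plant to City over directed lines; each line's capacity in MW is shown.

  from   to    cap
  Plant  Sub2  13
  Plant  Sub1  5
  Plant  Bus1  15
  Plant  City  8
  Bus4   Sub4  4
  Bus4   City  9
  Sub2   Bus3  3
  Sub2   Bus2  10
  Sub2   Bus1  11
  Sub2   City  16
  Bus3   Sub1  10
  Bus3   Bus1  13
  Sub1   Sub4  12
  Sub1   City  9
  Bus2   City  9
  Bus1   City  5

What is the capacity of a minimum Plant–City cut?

31

Augment Plant→City: bottleneck 8, flow now 8.
Augment Plant→Sub2→City: bottleneck 13, flow now 21.
Augment Plant→Sub1→City: bottleneck 5, flow now 26.
Augment Plant→Bus1→City: bottleneck 5, flow now 31.
No augmenting path remains; maximum flow = 31.
By max-flow min-cut, the minimum cut capacity equals the max flow.
In the residual graph, reachable from Plant: {Plant, Bus1}.
Min-cut edges: Plant→Sub2 (13), Plant→Sub1 (5), Plant→City (8), Bus1→City (5); capacity 13 + 5 + 8 + 5 = 31.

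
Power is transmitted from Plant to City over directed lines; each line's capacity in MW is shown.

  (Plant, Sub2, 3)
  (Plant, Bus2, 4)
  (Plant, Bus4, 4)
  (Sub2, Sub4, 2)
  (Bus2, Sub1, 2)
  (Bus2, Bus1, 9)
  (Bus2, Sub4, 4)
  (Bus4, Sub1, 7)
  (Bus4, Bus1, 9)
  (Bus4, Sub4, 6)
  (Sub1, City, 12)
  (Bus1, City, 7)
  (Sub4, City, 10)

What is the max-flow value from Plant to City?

Augment Plant→Sub2→Sub4→City: bottleneck 2, flow now 2.
Augment Plant→Bus2→Sub1→City: bottleneck 2, flow now 4.
Augment Plant→Bus2→Bus1→City: bottleneck 2, flow now 6.
Augment Plant→Bus4→Sub1→City: bottleneck 4, flow now 10.
No augmenting path remains; maximum flow = 10.
In the residual graph, reachable from Plant: {Plant, Sub2}.
Min-cut edges: Plant→Bus2 (4), Plant→Bus4 (4), Sub2→Sub4 (2); capacity 4 + 4 + 2 = 10.
This cut is saturated, so no flow can exceed 10.

10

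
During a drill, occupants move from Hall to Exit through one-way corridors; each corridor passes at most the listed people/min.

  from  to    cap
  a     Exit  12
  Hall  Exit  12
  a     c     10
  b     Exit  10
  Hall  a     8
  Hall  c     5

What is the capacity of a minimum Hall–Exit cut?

Augment Hall→Exit: bottleneck 12, flow now 12.
Augment Hall→a→Exit: bottleneck 8, flow now 20.
No augmenting path remains; maximum flow = 20.
By max-flow min-cut, the minimum cut capacity equals the max flow.
In the residual graph, reachable from Hall: {Hall, c}.
Min-cut edges: Hall→a (8), Hall→Exit (12); capacity 8 + 12 = 20.

20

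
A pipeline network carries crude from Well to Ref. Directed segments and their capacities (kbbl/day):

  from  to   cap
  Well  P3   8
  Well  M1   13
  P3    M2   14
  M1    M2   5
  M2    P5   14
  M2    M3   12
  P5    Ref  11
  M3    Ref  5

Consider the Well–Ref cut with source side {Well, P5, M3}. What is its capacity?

Edges leaving {Well, P5, M3}: Well→P3 (8), Well→M1 (13), P5→Ref (11), M3→Ref (5).
Cut capacity = 8 + 13 + 11 + 5 = 37.

37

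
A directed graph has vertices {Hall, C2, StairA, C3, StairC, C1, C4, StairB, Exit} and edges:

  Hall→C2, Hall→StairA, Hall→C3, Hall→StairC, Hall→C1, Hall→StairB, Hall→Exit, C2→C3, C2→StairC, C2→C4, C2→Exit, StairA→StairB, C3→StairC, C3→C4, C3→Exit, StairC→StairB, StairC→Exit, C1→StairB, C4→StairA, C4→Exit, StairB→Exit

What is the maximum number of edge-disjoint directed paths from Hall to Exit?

Assign every edge capacity 1; by Menger, the answer equals the max flow.
Path Hall→Exit (+1); total 1.
Path Hall→C2→Exit (+1); total 2.
Path Hall→C3→Exit (+1); total 3.
Path Hall→StairC→Exit (+1); total 4.
Path Hall→StairB→Exit (+1); total 5.
No residual Hall→Exit path; max flow = 5.
Certifying cut of size 5: {Hall→C2, Hall→C3, Hall→Exit, Hall→StairC, StairB→Exit}.

5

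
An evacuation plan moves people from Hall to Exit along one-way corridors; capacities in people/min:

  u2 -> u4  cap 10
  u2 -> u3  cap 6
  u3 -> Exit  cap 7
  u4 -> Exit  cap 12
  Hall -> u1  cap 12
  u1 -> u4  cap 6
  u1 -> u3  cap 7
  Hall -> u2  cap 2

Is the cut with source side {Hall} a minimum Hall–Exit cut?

Given cut capacity: 12 + 2 = 14.
Augment Hall→u1→u3→Exit: bottleneck 7, flow now 7.
Augment Hall→u1→u4→Exit: bottleneck 5, flow now 12.
Augment Hall→u2→u4→Exit: bottleneck 2, flow now 14.
No augmenting path remains; maximum flow = 14.
Cut capacity 14 equals the max flow, so it is a minimum cut.

Yes — it is a minimum cut (capacity 14).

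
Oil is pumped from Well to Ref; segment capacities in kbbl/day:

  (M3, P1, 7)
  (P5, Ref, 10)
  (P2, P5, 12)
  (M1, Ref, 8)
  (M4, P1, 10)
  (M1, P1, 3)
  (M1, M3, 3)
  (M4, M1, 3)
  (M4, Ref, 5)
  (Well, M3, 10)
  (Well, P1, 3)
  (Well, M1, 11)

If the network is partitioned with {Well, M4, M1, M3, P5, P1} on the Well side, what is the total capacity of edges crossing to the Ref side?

23

Edges leaving {Well, M4, M1, M3, P5, P1}: M4→Ref (5), M1→Ref (8), P5→Ref (10).
Cut capacity = 5 + 8 + 10 = 23.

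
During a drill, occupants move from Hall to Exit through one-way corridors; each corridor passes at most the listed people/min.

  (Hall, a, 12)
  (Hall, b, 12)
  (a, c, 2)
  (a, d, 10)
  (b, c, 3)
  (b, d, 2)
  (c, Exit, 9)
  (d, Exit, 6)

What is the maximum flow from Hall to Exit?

11

Augment Hall→a→c→Exit: bottleneck 2, flow now 2.
Augment Hall→a→d→Exit: bottleneck 6, flow now 8.
Augment Hall→b→c→Exit: bottleneck 3, flow now 11.
No augmenting path remains; maximum flow = 11.
In the residual graph, reachable from Hall: {Hall, a, b, d}.
Min-cut edges: a→c (2), b→c (3), d→Exit (6); capacity 2 + 3 + 6 = 11.
This cut is saturated, so no flow can exceed 11.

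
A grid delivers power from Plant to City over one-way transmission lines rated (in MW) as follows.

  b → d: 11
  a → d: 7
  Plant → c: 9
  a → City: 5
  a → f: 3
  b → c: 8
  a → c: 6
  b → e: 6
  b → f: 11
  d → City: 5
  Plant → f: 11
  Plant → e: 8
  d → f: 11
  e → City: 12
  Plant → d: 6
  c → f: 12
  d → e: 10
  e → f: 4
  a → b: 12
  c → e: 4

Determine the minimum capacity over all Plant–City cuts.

17

Augment Plant→d→City: bottleneck 5, flow now 5.
Augment Plant→e→City: bottleneck 8, flow now 13.
Augment Plant→c→e→City: bottleneck 4, flow now 17.
No augmenting path remains; maximum flow = 17.
By max-flow min-cut, the minimum cut capacity equals the max flow.
In the residual graph, reachable from Plant: {Plant, c, d, e, f}.
Min-cut edges: d→City (5), e→City (12); capacity 5 + 12 = 17.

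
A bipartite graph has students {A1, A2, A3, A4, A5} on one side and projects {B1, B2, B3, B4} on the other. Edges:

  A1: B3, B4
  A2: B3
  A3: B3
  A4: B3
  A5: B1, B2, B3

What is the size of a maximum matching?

Unit-capacity flow: source→left, listed edges, right→sink; max matching = max flow.
Augmenting path A1→B3 (+1); matched 1.
Augmenting path A5→B1 (+1); matched 2.
Augmenting path A2→B3→A1→B4 (+1); matched 3.
No augmenting path remains; maximum matching = 3.
König certificate: {A1, A5, B3} is a vertex cover of size 3 (every listed pair touches it), so no matching can be larger.

3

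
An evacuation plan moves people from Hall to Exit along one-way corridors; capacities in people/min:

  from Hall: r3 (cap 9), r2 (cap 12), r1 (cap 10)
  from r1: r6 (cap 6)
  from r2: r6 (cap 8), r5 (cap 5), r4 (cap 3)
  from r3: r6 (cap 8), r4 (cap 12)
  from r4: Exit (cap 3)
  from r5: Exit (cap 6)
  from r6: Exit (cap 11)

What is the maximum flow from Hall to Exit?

19

Augment Hall→r1→r6→Exit: bottleneck 6, flow now 6.
Augment Hall→r2→r4→Exit: bottleneck 3, flow now 9.
Augment Hall→r2→r5→Exit: bottleneck 5, flow now 14.
Augment Hall→r2→r6→Exit: bottleneck 4, flow now 18.
Augment Hall→r3→r6→Exit: bottleneck 1, flow now 19.
No augmenting path remains; maximum flow = 19.
In the residual graph, reachable from Hall: {Hall, r1, r2, r3, r4, r6}.
Min-cut edges: r2→r5 (5), r4→Exit (3), r6→Exit (11); capacity 5 + 3 + 11 = 19.
This cut is saturated, so no flow can exceed 19.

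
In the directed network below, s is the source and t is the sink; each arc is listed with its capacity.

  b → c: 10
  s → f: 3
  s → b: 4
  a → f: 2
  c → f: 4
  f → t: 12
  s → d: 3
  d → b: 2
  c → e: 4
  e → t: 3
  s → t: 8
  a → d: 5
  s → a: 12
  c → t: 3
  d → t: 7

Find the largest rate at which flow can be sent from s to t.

Augment s→t: bottleneck 8, flow now 8.
Augment s→d→t: bottleneck 3, flow now 11.
Augment s→f→t: bottleneck 3, flow now 14.
Augment s→a→d→t: bottleneck 4, flow now 18.
Augment s→a→f→t: bottleneck 2, flow now 20.
Augment s→b→c→t: bottleneck 3, flow now 23.
Augment s→b→c→e→t: bottleneck 1, flow now 24.
Augment s→a→d→b→c→e→t: bottleneck 1, flow now 25.
No augmenting path remains; maximum flow = 25.
In the residual graph, reachable from s: {s, a}.
Min-cut edges: s→b (4), s→d (3), s→f (3), s→t (8), a→d (5), a→f (2); capacity 4 + 3 + 3 + 8 + 5 + 2 = 25.
This cut is saturated, so no flow can exceed 25.

25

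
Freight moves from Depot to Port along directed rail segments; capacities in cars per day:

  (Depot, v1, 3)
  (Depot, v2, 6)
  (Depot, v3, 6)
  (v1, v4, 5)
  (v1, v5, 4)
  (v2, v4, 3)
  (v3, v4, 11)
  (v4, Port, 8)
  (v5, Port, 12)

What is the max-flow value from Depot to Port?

11

Augment Depot→v1→v4→Port: bottleneck 3, flow now 3.
Augment Depot→v2→v4→Port: bottleneck 3, flow now 6.
Augment Depot→v3→v4→Port: bottleneck 2, flow now 8.
Augment Depot→v3→v4→v1→v5→Port: bottleneck 3, flow now 11. (uses reverse residual edge)
No augmenting path remains; maximum flow = 11.
In the residual graph, reachable from Depot: {Depot, v2, v3, v4}.
Min-cut edges: Depot→v1 (3), v4→Port (8); capacity 3 + 8 = 11.
This cut is saturated, so no flow can exceed 11.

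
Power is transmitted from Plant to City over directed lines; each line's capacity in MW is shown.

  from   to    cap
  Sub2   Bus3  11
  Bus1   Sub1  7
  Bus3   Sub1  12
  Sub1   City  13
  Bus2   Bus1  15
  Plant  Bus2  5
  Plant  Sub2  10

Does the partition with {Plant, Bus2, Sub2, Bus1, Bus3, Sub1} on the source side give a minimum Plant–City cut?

Yes — it is a minimum cut (capacity 13).

Given cut capacity: 13 = 13.
Augment Plant→Bus2→Bus1→Sub1→City: bottleneck 5, flow now 5.
Augment Plant→Sub2→Bus3→Sub1→City: bottleneck 8, flow now 13.
No augmenting path remains; maximum flow = 13.
Cut capacity 13 equals the max flow, so it is a minimum cut.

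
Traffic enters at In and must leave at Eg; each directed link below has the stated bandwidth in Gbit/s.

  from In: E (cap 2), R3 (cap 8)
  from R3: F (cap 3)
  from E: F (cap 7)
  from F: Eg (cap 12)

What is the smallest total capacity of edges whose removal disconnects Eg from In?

5

Augment In→R3→F→Eg: bottleneck 3, flow now 3.
Augment In→E→F→Eg: bottleneck 2, flow now 5.
No augmenting path remains; maximum flow = 5.
By max-flow min-cut, the minimum cut capacity equals the max flow.
In the residual graph, reachable from In: {In, R3}.
Min-cut edges: In→E (2), R3→F (3); capacity 2 + 3 = 5.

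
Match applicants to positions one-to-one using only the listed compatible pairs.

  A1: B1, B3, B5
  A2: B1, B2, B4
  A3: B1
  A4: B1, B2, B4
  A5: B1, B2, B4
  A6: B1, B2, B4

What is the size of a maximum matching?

Unit-capacity flow: source→left, listed edges, right→sink; max matching = max flow.
Augmenting path A1→B1 (+1); matched 1.
Augmenting path A2→B2 (+1); matched 2.
Augmenting path A4→B4 (+1); matched 3.
Augmenting path A3→B1→A1→B3 (+1); matched 4.
No augmenting path remains; maximum matching = 4.
König certificate: {A1, B1, B2, B4} is a vertex cover of size 4 (every listed pair touches it), so no matching can be larger.

4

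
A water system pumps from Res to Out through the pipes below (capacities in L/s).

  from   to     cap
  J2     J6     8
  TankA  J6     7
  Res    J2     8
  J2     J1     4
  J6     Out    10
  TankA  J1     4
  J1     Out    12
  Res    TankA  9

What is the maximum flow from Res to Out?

Augment Res→TankA→J6→Out: bottleneck 7, flow now 7.
Augment Res→TankA→J1→Out: bottleneck 2, flow now 9.
Augment Res→J2→J6→Out: bottleneck 3, flow now 12.
Augment Res→J2→J1→Out: bottleneck 4, flow now 16.
Augment Res→J2→J6→TankA→J1→Out: bottleneck 1, flow now 17. (uses reverse residual edge)
No augmenting path remains; maximum flow = 17.
In the residual graph, reachable from Res: {Res}.
Min-cut edges: Res→TankA (9), Res→J2 (8); capacity 9 + 8 = 17.
This cut is saturated, so no flow can exceed 17.

17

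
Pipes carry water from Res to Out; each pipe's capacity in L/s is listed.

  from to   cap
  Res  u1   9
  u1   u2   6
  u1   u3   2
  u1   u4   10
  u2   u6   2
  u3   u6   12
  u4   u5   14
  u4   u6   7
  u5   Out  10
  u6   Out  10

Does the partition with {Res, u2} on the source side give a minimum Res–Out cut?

Given cut capacity: 9 + 2 = 11.
Augment Res→u1→u2→u6→Out: bottleneck 2, flow now 2.
Augment Res→u1→u3→u6→Out: bottleneck 2, flow now 4.
Augment Res→u1→u4→u5→Out: bottleneck 5, flow now 9.
No augmenting path remains; maximum flow = 9.
In the residual graph, reachable from Res: {Res}.
Min-cut edges: Res→u1 (9); capacity 9 = 9.
Cut capacity 11 exceeds the max flow 9, so it is not minimum.

No — its capacity is 11, but the minimum cut has capacity 9.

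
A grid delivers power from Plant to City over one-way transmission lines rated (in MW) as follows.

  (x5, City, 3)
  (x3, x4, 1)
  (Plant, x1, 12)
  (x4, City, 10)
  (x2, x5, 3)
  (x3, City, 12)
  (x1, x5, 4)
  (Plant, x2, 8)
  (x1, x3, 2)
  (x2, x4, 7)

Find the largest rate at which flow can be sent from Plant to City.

Augment Plant→x1→x3→City: bottleneck 2, flow now 2.
Augment Plant→x1→x5→City: bottleneck 3, flow now 5.
Augment Plant→x2→x4→City: bottleneck 7, flow now 12.
No augmenting path remains; maximum flow = 12.
In the residual graph, reachable from Plant: {Plant, x1, x2, x5}.
Min-cut edges: x1→x3 (2), x2→x4 (7), x5→City (3); capacity 2 + 7 + 3 = 12.
This cut is saturated, so no flow can exceed 12.

12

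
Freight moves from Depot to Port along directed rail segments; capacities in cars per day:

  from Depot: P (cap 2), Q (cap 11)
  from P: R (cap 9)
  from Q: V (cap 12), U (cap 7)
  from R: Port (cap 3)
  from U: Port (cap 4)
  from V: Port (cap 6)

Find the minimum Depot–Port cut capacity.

12

Augment Depot→P→R→Port: bottleneck 2, flow now 2.
Augment Depot→Q→U→Port: bottleneck 4, flow now 6.
Augment Depot→Q→V→Port: bottleneck 6, flow now 12.
No augmenting path remains; maximum flow = 12.
By max-flow min-cut, the minimum cut capacity equals the max flow.
In the residual graph, reachable from Depot: {Depot, Q, U, V}.
Min-cut edges: Depot→P (2), U→Port (4), V→Port (6); capacity 2 + 4 + 6 = 12.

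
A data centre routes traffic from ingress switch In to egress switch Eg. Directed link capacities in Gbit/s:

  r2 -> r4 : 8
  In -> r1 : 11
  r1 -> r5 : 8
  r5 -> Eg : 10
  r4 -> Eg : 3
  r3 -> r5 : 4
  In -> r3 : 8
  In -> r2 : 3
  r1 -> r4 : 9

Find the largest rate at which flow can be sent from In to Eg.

Augment In→r1→r4→Eg: bottleneck 3, flow now 3.
Augment In→r1→r5→Eg: bottleneck 8, flow now 11.
Augment In→r3→r5→Eg: bottleneck 2, flow now 13.
No augmenting path remains; maximum flow = 13.
In the residual graph, reachable from In: {In, r1, r2, r3, r4, r5}.
Min-cut edges: r4→Eg (3), r5→Eg (10); capacity 3 + 10 = 13.
This cut is saturated, so no flow can exceed 13.

13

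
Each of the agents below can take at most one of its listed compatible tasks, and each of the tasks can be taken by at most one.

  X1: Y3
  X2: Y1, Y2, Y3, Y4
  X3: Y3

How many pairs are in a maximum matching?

Unit-capacity flow: source→left, listed edges, right→sink; max matching = max flow.
Augmenting path X1→Y3 (+1); matched 1.
Augmenting path X2→Y1 (+1); matched 2.
No augmenting path remains; maximum matching = 2.
König certificate: {X2, Y3} is a vertex cover of size 2 (every listed pair touches it), so no matching can be larger.

2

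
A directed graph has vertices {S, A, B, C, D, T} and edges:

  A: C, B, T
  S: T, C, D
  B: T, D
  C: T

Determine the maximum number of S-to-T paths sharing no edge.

2

Assign every edge capacity 1; by Menger, the answer equals the max flow.
Path S→T (+1); total 1.
Path S→C→T (+1); total 2.
No residual S→T path; max flow = 2.
Certifying cut of size 2: {S→C, S→T}.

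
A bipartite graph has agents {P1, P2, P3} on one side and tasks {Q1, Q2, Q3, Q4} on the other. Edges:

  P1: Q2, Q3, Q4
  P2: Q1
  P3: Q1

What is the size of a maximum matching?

2

Unit-capacity flow: source→left, listed edges, right→sink; max matching = max flow.
Augmenting path P1→Q2 (+1); matched 1.
Augmenting path P2→Q1 (+1); matched 2.
No augmenting path remains; maximum matching = 2.
König certificate: {P1, Q1} is a vertex cover of size 2 (every listed pair touches it), so no matching can be larger.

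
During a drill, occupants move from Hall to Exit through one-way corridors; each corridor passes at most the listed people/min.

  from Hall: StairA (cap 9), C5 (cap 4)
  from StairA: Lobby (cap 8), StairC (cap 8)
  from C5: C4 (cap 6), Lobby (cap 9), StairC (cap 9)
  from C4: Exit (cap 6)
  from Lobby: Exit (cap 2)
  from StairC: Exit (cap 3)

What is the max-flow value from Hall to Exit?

9

Augment Hall→StairA→Lobby→Exit: bottleneck 2, flow now 2.
Augment Hall→StairA→StairC→Exit: bottleneck 3, flow now 5.
Augment Hall→C5→C4→Exit: bottleneck 4, flow now 9.
No augmenting path remains; maximum flow = 9.
In the residual graph, reachable from Hall: {Hall, StairA, Lobby, StairC}.
Min-cut edges: Hall→C5 (4), Lobby→Exit (2), StairC→Exit (3); capacity 4 + 2 + 3 = 9.
This cut is saturated, so no flow can exceed 9.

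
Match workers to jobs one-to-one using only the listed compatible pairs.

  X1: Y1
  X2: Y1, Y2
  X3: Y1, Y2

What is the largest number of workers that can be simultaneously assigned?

Unit-capacity flow: source→left, listed edges, right→sink; max matching = max flow.
Augmenting path X1→Y1 (+1); matched 1.
Augmenting path X2→Y2 (+1); matched 2.
No augmenting path remains; maximum matching = 2.
König certificate: {Y1, Y2} is a vertex cover of size 2 (every listed pair touches it), so no matching can be larger.

2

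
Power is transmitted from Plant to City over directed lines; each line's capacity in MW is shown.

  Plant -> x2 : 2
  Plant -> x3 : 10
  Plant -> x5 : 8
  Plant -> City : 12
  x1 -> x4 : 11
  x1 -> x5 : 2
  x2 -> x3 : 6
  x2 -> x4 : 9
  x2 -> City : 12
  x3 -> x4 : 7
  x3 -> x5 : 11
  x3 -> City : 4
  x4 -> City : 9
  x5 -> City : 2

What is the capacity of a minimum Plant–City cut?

26

Augment Plant→City: bottleneck 12, flow now 12.
Augment Plant→x2→City: bottleneck 2, flow now 14.
Augment Plant→x3→City: bottleneck 4, flow now 18.
Augment Plant→x5→City: bottleneck 2, flow now 20.
Augment Plant→x3→x4→City: bottleneck 6, flow now 26.
No augmenting path remains; maximum flow = 26.
By max-flow min-cut, the minimum cut capacity equals the max flow.
In the residual graph, reachable from Plant: {Plant, x5}.
Min-cut edges: Plant→x2 (2), Plant→x3 (10), Plant→City (12), x5→City (2); capacity 2 + 10 + 12 + 2 = 26.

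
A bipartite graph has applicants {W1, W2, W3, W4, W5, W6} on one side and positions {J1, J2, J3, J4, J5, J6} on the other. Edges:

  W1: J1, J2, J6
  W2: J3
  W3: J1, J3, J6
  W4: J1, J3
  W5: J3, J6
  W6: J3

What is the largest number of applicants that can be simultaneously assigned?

4

Unit-capacity flow: source→left, listed edges, right→sink; max matching = max flow.
Augmenting path W1→J1 (+1); matched 1.
Augmenting path W2→J3 (+1); matched 2.
Augmenting path W3→J6 (+1); matched 3.
Augmenting path W4→J1→W1→J2 (+1); matched 4.
No augmenting path remains; maximum matching = 4.
König certificate: {W1, J1, J3, J6} is a vertex cover of size 4 (every listed pair touches it), so no matching can be larger.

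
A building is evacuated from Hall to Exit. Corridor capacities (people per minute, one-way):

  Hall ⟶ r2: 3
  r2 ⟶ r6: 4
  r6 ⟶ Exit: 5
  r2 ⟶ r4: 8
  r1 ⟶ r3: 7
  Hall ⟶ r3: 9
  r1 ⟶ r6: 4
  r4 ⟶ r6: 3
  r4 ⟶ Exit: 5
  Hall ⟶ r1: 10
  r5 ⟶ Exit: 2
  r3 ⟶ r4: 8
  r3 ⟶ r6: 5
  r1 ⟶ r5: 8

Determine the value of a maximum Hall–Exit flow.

Augment Hall→r1→r5→Exit: bottleneck 2, flow now 2.
Augment Hall→r1→r6→Exit: bottleneck 4, flow now 6.
Augment Hall→r2→r4→Exit: bottleneck 3, flow now 9.
Augment Hall→r3→r4→Exit: bottleneck 2, flow now 11.
Augment Hall→r3→r6→Exit: bottleneck 1, flow now 12.
No augmenting path remains; maximum flow = 12.
In the residual graph, reachable from Hall: {Hall, r1, r2, r3, r4, r5, r6}.
Min-cut edges: r4→Exit (5), r5→Exit (2), r6→Exit (5); capacity 5 + 2 + 5 = 12.
This cut is saturated, so no flow can exceed 12.

12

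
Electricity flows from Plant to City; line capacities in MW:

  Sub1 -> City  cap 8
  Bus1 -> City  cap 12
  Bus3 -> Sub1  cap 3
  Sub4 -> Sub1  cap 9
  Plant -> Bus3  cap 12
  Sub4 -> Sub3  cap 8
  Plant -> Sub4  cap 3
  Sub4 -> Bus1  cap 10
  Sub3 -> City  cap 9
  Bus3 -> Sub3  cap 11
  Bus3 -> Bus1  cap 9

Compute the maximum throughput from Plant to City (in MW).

15

Augment Plant→Bus3→Bus1→City: bottleneck 9, flow now 9.
Augment Plant→Bus3→Sub3→City: bottleneck 3, flow now 12.
Augment Plant→Sub4→Bus1→City: bottleneck 3, flow now 15.
No augmenting path remains; maximum flow = 15.
In the residual graph, reachable from Plant: {Plant}.
Min-cut edges: Plant→Bus3 (12), Plant→Sub4 (3); capacity 12 + 3 = 15.
This cut is saturated, so no flow can exceed 15.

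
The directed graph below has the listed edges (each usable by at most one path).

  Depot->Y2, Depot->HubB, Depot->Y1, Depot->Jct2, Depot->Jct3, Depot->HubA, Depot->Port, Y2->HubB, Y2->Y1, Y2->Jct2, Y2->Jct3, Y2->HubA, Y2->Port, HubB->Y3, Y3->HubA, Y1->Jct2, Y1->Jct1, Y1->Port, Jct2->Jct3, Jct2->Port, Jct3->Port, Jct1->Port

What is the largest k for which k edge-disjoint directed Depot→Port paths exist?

5

Assign every edge capacity 1; by Menger, the answer equals the max flow.
Path Depot→Port (+1); total 1.
Path Depot→Y2→Port (+1); total 2.
Path Depot→Y1→Port (+1); total 3.
Path Depot→Jct2→Port (+1); total 4.
Path Depot→Jct3→Port (+1); total 5.
No residual Depot→Port path; max flow = 5.
Certifying cut of size 5: {Depot→Jct2, Depot→Jct3, Depot→Port, Depot→Y1, Depot→Y2}.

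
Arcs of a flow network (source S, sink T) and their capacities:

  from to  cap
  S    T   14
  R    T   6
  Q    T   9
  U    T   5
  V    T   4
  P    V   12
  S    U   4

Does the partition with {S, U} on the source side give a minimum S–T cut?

No — its capacity is 19, but the minimum cut has capacity 18.

Given cut capacity: 14 + 5 = 19.
Augment S→T: bottleneck 14, flow now 14.
Augment S→U→T: bottleneck 4, flow now 18.
No augmenting path remains; maximum flow = 18.
In the residual graph, reachable from S: {S}.
Min-cut edges: S→U (4), S→T (14); capacity 4 + 14 = 18.
Cut capacity 19 exceeds the max flow 18, so it is not minimum.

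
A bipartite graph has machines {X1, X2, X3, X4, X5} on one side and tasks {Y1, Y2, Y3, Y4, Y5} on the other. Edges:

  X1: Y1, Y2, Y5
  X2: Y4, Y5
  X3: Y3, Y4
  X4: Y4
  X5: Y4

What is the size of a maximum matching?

4

Unit-capacity flow: source→left, listed edges, right→sink; max matching = max flow.
Augmenting path X1→Y1 (+1); matched 1.
Augmenting path X2→Y4 (+1); matched 2.
Augmenting path X3→Y3 (+1); matched 3.
Augmenting path X4→Y4→X2→Y5 (+1); matched 4.
No augmenting path remains; maximum matching = 4.
König certificate: {X1, X2, X3, Y4} is a vertex cover of size 4 (every listed pair touches it), so no matching can be larger.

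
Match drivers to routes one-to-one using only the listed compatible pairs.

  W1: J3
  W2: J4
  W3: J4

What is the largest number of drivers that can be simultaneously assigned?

Unit-capacity flow: source→left, listed edges, right→sink; max matching = max flow.
Augmenting path W1→J3 (+1); matched 1.
Augmenting path W2→J4 (+1); matched 2.
No augmenting path remains; maximum matching = 2.
König certificate: {W1, J4} is a vertex cover of size 2 (every listed pair touches it), so no matching can be larger.

2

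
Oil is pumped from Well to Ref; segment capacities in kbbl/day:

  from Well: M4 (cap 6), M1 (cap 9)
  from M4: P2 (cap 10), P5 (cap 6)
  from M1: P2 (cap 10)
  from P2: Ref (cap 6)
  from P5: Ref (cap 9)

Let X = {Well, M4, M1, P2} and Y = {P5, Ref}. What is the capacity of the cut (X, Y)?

Edges leaving {Well, M4, M1, P2}: M4→P5 (6), P2→Ref (6).
Cut capacity = 6 + 6 = 12.

12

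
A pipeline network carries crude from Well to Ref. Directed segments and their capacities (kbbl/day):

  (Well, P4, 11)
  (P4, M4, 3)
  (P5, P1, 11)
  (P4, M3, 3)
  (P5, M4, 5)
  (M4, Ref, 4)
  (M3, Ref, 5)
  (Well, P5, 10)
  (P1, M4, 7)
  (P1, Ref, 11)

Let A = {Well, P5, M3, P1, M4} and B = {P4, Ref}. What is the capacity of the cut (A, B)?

31

Edges leaving {Well, P5, M3, P1, M4}: Well→P4 (11), M3→Ref (5), P1→Ref (11), M4→Ref (4).
Cut capacity = 11 + 5 + 11 + 4 = 31.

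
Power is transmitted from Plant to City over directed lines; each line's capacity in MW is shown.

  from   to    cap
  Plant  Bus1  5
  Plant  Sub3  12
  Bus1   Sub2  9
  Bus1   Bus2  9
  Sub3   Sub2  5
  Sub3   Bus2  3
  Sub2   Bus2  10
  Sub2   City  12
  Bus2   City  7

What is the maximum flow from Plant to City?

13

Augment Plant→Bus1→Sub2→City: bottleneck 5, flow now 5.
Augment Plant→Sub3→Sub2→City: bottleneck 5, flow now 10.
Augment Plant→Sub3→Bus2→City: bottleneck 3, flow now 13.
No augmenting path remains; maximum flow = 13.
In the residual graph, reachable from Plant: {Plant, Sub3}.
Min-cut edges: Plant→Bus1 (5), Sub3→Sub2 (5), Sub3→Bus2 (3); capacity 5 + 5 + 3 = 13.
This cut is saturated, so no flow can exceed 13.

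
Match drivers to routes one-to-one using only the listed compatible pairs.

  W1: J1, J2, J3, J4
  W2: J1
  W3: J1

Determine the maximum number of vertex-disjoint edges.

Unit-capacity flow: source→left, listed edges, right→sink; max matching = max flow.
Augmenting path W1→J1 (+1); matched 1.
Augmenting path W2→J1→W1→J2 (+1); matched 2.
No augmenting path remains; maximum matching = 2.
König certificate: {W1, J1} is a vertex cover of size 2 (every listed pair touches it), so no matching can be larger.

2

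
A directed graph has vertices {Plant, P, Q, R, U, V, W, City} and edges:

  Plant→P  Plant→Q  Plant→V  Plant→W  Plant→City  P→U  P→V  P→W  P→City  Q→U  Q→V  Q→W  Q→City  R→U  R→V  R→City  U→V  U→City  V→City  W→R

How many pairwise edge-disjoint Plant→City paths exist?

5

Assign every edge capacity 1; by Menger, the answer equals the max flow.
Path Plant→City (+1); total 1.
Path Plant→P→City (+1); total 2.
Path Plant→Q→City (+1); total 3.
Path Plant→V→City (+1); total 4.
Path Plant→W→R→City (+1); total 5.
No residual Plant→City path; max flow = 5.
Certifying cut of size 5: {Plant→City, Plant→P, Plant→Q, Plant→V, Plant→W}.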